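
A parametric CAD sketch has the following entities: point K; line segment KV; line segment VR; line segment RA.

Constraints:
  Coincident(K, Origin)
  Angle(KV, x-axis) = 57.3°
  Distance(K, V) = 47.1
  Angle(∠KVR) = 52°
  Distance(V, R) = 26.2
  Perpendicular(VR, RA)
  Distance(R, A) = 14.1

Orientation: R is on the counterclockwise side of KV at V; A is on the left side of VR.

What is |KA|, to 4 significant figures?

23.18

∠KVR = 52.0°, so VR runs at 57.3° + (180° − 52.0°) = 185.3° from the x-axis; with |VR| = 26.2, R = V + 26.2·(cos 185.3°, sin 185.3°) = (-0.6427, 37.22). VR ⟂ RA; with |RA| = 14.1 on the left of VR, A = R + 14.1·(0.09237, -0.9957) = (0.6598, 23.18). Then |KA| = |A − K| = 23.18.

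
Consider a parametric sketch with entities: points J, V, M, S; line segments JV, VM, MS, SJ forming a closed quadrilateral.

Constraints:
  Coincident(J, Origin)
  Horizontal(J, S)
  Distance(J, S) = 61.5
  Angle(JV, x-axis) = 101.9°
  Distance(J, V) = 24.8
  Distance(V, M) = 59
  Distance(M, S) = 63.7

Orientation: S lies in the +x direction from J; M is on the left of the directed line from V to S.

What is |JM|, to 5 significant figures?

73.326

Checks: |VM| = 59.00 ✓; |MS| = 63.70 ✓.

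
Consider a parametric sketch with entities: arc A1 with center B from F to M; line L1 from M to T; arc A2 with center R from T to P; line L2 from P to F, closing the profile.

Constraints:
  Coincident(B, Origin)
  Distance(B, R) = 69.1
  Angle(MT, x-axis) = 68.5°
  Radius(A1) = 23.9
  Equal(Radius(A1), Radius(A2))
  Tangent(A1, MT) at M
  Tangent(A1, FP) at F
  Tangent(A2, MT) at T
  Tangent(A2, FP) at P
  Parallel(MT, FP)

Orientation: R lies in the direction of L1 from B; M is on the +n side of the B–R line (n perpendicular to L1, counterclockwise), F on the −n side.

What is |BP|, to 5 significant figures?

73.116

The slot axis is L1's direction at 68.5°, so u = (cos 68.5°, sin 68.5°) = (0.36650, 0.93042) and n = (−sin 68.5°, cos 68.5°) = (-0.93042, 0.36650). B is at the origin and R lies 69.1 along u from B, so R = 69.1·u = (25.325, 64.292). Tangency of A1 to both parallel lines with radius 23.9 puts M and F at B ± 23.9·n: M = (-22.237, 8.7594), F = (22.237, -8.7594). Equal radii place T and P the same way about R: T = R + 23.9·n = (3.0883, 73.051), P = R − 23.9·n = (47.562, 55.532). Then |BP| = |P − B| = 73.116.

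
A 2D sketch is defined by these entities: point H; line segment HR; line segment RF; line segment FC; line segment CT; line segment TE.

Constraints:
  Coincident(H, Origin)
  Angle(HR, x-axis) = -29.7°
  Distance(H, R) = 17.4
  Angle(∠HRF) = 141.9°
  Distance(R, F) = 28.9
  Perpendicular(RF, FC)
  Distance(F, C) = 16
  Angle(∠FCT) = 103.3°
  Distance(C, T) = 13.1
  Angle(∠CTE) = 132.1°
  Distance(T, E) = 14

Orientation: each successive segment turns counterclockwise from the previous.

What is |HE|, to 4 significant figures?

18.32

H is at the origin; HR runs at -29.7° with length 17.4, so R = (15.11, -8.621). ∠HRF = 141.9° gives RF at 8.400° from the x-axis; with |RF| = 28.9, F = (43.70, -4.399). RF is perpendicular to FC, so FC runs at 98.40°; with |FC| = 16.0, C = (41.37, 11.43). ∠FCT = 103.3° gives CT at 175.1° from the x-axis; with |CT| = 13.1, T = (28.31, 12.55). ∠CTE = 132.1° gives TE at -137.0° from the x-axis; with |TE| = 14.0, E = (18.08, 3.000). Then |HE| = |E − H| = 18.32.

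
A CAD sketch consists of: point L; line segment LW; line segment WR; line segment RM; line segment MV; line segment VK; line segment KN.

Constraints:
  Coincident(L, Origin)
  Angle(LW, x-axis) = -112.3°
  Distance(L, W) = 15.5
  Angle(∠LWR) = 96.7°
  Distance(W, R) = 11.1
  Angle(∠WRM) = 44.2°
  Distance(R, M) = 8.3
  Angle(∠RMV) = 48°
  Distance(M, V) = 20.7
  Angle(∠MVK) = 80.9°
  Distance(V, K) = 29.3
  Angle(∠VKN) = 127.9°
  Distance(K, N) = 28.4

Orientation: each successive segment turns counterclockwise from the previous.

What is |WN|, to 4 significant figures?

49.79

L is at the origin; LW runs at -112.3° with length 15.5, so W = (-5.882, -14.34). ∠LWR = 96.7° gives WR at -29.00° from the x-axis; with |WR| = 11.1, R = (3.827, -19.72). ∠WRM = 44.2° gives RM at 106.8° from the x-axis; with |RM| = 8.3, M = (1.428, -11.78). ∠RMV = 48.0° gives MV at -121.2° from the x-axis; with |MV| = 20.7, V = (-9.295, -29.48). ∠MVK = 80.9° gives VK at -22.10° from the x-axis; with |VK| = 29.3, K = (17.85, -40.51). ∠VKN = 127.9° gives KN at 30.00° from the x-axis; with |KN| = 28.4, N = (42.45, -26.31). Then |WN| = |N − W| = 49.79.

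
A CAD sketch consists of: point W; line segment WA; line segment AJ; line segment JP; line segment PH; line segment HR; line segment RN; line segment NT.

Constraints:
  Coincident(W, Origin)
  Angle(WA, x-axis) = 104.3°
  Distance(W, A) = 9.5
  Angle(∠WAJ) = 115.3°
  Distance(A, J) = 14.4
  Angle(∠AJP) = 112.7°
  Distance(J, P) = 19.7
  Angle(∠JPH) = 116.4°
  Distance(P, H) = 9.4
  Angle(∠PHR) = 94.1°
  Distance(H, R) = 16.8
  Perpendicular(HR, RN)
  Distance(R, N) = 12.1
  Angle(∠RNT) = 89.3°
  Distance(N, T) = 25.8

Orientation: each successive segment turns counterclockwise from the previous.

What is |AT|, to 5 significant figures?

36.845

W is at the origin; WA runs at 104.3° with length 9.5, so A = (-2.3465, 9.2056). ∠WAJ = 115.3° gives AJ at 169.00° from the x-axis; with |AJ| = 14.4, J = (-16.482, 11.953). ∠AJP = 112.7° gives JP at -123.70° from the x-axis; with |JP| = 19.7, P = (-27.412, -4.4362). ∠JPH = 116.4° gives PH at -60.100° from the x-axis; with |PH| = 9.4, H = (-22.727, -12.585). ∠PHR = 94.1° gives HR at 25.800° from the x-axis; with |HR| = 16.8, R = (-7.6012, -5.2731). HR is perpendicular to RN, so RN runs at 115.80°; with |RN| = 12.1, N = (-12.868, 5.6207). ∠RNT = 89.3° gives NT at -153.50° from the x-axis; with |NT| = 25.8, T = (-35.957, -5.8912). Then |AT| = |T − A| = 36.845.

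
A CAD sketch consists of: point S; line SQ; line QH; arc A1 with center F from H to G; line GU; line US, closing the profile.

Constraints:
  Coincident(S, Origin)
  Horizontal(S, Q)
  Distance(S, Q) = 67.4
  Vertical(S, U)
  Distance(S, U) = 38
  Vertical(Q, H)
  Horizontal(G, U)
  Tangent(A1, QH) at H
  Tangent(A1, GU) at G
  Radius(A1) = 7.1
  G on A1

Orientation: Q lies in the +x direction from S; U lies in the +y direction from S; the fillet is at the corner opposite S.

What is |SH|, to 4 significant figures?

74.15

S is at the origin; S and Q share the same y with |SQ| = 67.4 and Q on the +x side, so Q = (67.40, 0.000). SU is vertical with |SU| = 38.0 and U on the +y side, so U = (0.000, 38.00). The virtual corner opposite S is at (67.40, 38.00). Since A1 is tangent to QH there, FH ⟂ QH and since A1 is tangent to GU there, FG ⟂ GU, with radius 7.1, so the center F sits 7.1 in from both sides at F = (60.30, 30.90). That places the tangent points at H = (67.40, 30.90) on QH and G = (60.30, 38.00) on GU. Then |SH| = |H − S| = 74.15.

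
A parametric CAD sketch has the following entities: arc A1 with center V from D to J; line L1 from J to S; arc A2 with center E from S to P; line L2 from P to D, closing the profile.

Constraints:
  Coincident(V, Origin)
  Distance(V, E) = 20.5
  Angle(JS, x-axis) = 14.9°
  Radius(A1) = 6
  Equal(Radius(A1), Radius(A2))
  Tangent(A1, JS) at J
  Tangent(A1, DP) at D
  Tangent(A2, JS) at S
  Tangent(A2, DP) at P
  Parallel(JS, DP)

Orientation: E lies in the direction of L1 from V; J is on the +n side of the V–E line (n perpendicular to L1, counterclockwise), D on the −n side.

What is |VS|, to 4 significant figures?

21.36

Tangency of A1 to both parallel lines with radius 6.0 puts J and D at V ± 6.0·n: J = (-1.543, 5.798), D = (1.543, -5.798). Equal radii place S and P the same way about E: S = E + 6.0·n = (18.27, 11.07), P = E − 6.0·n = (21.35, -0.5270). Then |VS| = |S − V| = 21.36.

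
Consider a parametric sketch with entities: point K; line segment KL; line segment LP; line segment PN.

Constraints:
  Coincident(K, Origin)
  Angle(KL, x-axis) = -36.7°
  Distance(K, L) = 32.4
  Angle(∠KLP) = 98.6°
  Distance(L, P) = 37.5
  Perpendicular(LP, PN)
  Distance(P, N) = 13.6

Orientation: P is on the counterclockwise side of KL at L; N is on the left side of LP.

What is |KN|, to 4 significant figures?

46.18

K is at the origin; KL runs at -36.7° with length 32.4, so L = 32.4·(cos -36.7°, sin -36.7°) = (25.98, -19.36). ∠KLP = 98.6°, so LP runs at -36.7° + (180° − 98.6°) = 44.70° from the x-axis; with |LP| = 37.5, P = L + 37.5·(cos 44.70°, sin 44.70°) = (52.63, 7.014). The perpendicularity gives PN at right angles to LP; with |PN| = 13.6 on the left of LP, N = P + 13.6·(-0.7034, 0.7108) = (43.07, 16.68). Then |KN| = |N − K| = 46.18.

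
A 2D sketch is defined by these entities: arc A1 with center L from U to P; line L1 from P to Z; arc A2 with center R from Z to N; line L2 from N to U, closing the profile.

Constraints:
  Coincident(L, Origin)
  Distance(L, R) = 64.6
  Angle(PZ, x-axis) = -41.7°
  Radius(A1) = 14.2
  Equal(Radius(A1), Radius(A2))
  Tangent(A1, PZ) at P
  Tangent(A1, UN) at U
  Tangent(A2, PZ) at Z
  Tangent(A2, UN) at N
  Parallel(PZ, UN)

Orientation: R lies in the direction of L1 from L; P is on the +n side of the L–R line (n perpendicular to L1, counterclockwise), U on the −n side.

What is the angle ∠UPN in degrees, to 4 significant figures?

66.27°

The slot axis is L1's direction at -41.7°, so u = (cos -41.7°, sin -41.7°) = (0.7466, -0.6652) and n = (−sin -41.7°, cos -41.7°) = (0.6652, 0.7466). L is at the origin and R lies 64.6 along u from L, so R = 64.6·u = (48.23, -42.97). Tangency of A1 to both parallel lines with radius 14.2 puts P and U at L ± 14.2·n: P = (9.446, 10.60), U = (-9.446, -10.60). Equal radii place Z and N the same way about R: Z = R + 14.2·n = (57.68, -32.37), N = R − 14.2·n = (38.79, -53.58). Then cos ∠UPN = PU·PN / (|PU||PN|), giving 66.27°.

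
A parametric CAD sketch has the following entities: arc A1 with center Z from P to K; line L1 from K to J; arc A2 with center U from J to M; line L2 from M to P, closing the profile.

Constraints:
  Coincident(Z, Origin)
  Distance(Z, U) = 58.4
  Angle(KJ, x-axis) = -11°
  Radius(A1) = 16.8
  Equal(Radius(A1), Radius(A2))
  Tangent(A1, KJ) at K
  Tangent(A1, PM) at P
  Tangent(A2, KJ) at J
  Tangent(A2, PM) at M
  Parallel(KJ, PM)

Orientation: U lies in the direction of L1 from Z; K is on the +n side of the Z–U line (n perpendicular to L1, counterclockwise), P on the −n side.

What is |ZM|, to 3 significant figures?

60.8

Tangency of A1 to both parallel lines with radius 16.8 puts K and P at Z ± 16.8·n: K = (3.21, 16.5), P = (-3.21, -16.5). Equal radii place J and M the same way about U: J = U + 16.8·n = (60.5, 5.35), M = U − 16.8·n = (54.1, -27.6). Then |ZM| = |M − Z| = 60.8.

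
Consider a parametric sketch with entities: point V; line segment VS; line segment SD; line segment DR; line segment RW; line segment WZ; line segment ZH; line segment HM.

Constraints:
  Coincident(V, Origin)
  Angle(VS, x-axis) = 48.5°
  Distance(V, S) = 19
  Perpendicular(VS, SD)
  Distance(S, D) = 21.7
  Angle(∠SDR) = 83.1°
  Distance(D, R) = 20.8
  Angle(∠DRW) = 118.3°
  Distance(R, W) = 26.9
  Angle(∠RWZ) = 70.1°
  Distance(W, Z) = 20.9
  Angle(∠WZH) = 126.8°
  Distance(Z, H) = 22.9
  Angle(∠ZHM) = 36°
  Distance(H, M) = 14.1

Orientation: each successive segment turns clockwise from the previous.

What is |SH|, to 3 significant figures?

12.5

V is at the origin; VS runs at 48.5° with length 19.0, so S = (12.6, 14.2). VS is perpendicular to SD, so SD runs at -41.5°; with |SD| = 21.7, D = (28.8, -0.149). ∠SDR = 83.1° gives DR at -138° from the x-axis; with |DR| = 20.8, R = (13.3, -14.0). ∠DRW = 118.3° gives RW at 160° from the x-axis; with |RW| = 26.9, W = (-12.0, -4.71). ∠RWZ = 70.1° gives WZ at 50.0° from the x-axis; with |WZ| = 20.9, Z = (1.46, 11.3). ∠WZH = 126.8° gives ZH at -3.20° from the x-axis; with |ZH| = 22.9, H = (24.3, 10.0). Then |SH| = |H − S| = 12.5.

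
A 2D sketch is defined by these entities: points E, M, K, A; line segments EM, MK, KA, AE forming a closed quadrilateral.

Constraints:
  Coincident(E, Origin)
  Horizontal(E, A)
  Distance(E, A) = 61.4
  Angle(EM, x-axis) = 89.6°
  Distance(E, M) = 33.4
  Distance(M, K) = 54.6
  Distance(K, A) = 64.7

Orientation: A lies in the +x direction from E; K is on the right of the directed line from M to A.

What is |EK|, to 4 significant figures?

21.20

E is at the origin; EA is horizontal with |EA| = 61.4 and A in +x, so A = (61.4, 0). EM runs at 89.6° with |EM| = 33.4, so M = (0.2332, 33.40). K is determined by |MK| = 54.6 and |KA| = 64.7 together: it lies at the intersection of circle(M, 54.6) and circle(A, 64.7). With |MA| = 69.69, the foot of the radical line on MA is 26.20 from M and the perpendicular offset is √(54.6² − 26.20²) = 47.90. Taking the right-of-MA solution: K = (0.2721, -21.20).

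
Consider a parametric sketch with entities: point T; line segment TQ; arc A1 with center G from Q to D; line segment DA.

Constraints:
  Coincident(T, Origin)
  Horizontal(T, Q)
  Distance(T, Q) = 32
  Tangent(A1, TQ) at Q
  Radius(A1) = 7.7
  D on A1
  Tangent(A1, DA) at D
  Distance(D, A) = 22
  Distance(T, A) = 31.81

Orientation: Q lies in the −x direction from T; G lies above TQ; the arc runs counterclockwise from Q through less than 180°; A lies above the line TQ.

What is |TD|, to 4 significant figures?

25.24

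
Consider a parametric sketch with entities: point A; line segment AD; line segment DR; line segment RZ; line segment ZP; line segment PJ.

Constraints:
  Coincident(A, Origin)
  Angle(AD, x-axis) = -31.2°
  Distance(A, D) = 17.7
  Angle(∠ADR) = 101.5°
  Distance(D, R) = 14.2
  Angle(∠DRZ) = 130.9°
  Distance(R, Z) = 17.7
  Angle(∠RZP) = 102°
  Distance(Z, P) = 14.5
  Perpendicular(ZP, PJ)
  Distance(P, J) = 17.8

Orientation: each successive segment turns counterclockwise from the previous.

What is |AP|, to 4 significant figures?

21.93

A is at the origin; AD runs at -31.2° with length 17.7, so D = (15.14, -9.169). ∠ADR = 101.5° gives DR at 47.30° from the x-axis; with |DR| = 14.2, R = (24.77, 1.267). ∠DRZ = 130.9° gives RZ at 96.40° from the x-axis; with |RZ| = 17.7, Z = (22.80, 18.86). ∠RZP = 102.0° gives ZP at 174.4° from the x-axis; with |ZP| = 14.5, P = (8.366, 20.27). Then |AP| = |P − A| = 21.93.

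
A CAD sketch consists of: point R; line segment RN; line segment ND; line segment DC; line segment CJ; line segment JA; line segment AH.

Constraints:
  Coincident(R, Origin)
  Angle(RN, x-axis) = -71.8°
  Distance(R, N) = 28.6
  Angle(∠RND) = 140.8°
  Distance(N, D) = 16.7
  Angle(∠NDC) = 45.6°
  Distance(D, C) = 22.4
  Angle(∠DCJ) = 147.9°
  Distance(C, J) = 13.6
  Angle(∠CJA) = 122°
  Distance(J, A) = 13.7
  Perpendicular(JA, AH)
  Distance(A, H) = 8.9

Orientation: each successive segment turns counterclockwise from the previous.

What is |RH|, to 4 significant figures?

16.18

∠CJA = 122.0° gives JA at -168.1° from the x-axis; with |JA| = 13.7, A = (-4.415, -7.266). The perpendicularity gives AH at right angles to JA, so AH runs at -78.10°; with |AH| = 8.9, H = (-2.580, -15.97). Then |RH| = |H − R| = 16.18.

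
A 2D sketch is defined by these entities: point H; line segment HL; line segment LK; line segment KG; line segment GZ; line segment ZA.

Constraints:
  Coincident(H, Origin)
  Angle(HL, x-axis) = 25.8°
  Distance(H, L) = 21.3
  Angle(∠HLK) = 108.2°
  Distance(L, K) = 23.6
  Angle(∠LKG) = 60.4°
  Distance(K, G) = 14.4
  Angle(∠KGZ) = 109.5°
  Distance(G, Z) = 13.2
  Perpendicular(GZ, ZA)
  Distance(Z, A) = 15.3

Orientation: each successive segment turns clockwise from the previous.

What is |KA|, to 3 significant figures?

18.1

H is at the origin; HL runs at 25.8° with length 21.3, so L = (19.2, 9.27). ∠HLK = 108.2° gives LK at -46.0° from the x-axis; with |LK| = 23.6, K = (35.6, -7.71). ∠LKG = 60.4° gives KG at -166° from the x-axis; with |KG| = 14.4, G = (21.6, -11.3). ∠KGZ = 109.5° gives GZ at 124° from the x-axis; with |GZ| = 13.2, Z = (14.3, -0.331). GZ is perpendicular to ZA, so ZA runs at 33.9°; with |ZA| = 15.3, A = (27.0, 8.20). Then |KA| = |A − K| = 18.1.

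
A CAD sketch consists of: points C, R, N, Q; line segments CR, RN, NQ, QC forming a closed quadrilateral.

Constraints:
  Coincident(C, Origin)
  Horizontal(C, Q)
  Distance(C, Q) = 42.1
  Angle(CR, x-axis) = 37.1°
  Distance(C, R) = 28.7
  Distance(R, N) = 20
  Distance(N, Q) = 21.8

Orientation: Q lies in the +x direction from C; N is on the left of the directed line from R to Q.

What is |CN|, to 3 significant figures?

47.7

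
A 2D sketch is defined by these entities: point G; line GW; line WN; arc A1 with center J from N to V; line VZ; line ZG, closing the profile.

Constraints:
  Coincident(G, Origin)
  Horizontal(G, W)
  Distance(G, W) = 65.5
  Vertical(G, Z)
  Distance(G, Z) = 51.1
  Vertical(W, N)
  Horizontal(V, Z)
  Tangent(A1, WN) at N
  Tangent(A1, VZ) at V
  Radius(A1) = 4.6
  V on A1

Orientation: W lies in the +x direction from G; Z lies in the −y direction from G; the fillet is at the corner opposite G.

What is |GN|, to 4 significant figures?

80.33

The virtual corner opposite G is at (65.50, -51.10). A1 meets WN tangentially, so JN is at right angles to WN and A1 meets VZ tangentially, so JV is at right angles to VZ, with radius 4.6, so the center J sits 4.6 in from both sides at J = (60.90, -46.50). That places the tangent points at N = (65.50, -46.50) on WN and V = (60.90, -51.10) on VZ. Then |GN| = |N − G| = 80.33.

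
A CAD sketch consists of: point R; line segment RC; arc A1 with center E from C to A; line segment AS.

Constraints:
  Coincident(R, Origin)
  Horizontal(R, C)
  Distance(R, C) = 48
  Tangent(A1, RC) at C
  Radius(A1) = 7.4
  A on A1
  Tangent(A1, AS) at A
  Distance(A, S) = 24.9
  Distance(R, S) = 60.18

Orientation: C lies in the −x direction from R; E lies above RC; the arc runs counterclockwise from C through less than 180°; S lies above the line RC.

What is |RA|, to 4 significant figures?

42.32

Checks: ∠(EC, CR) = 90.00° ✓; |EC| = 7.400 ✓; |EA| = 7.400 ✓; ∠(EA, AS) = 90.00° ✓; |AS| = 24.90 ✓; |RS| = 60.18 ✓.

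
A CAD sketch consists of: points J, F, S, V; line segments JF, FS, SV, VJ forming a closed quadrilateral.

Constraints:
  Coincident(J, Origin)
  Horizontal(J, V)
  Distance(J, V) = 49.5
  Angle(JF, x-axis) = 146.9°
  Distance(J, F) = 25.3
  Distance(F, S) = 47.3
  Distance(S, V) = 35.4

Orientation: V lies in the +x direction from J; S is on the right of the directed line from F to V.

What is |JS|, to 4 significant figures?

22.08

Checks: |FS| = 47.30 ✓; |SV| = 35.40 ✓.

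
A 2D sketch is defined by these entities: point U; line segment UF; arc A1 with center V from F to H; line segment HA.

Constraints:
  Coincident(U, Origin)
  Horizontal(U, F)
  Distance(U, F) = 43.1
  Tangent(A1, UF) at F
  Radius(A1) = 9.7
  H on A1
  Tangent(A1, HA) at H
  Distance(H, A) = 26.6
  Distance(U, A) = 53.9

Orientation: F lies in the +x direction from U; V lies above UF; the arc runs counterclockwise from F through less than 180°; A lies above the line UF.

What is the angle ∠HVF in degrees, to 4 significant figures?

119.2°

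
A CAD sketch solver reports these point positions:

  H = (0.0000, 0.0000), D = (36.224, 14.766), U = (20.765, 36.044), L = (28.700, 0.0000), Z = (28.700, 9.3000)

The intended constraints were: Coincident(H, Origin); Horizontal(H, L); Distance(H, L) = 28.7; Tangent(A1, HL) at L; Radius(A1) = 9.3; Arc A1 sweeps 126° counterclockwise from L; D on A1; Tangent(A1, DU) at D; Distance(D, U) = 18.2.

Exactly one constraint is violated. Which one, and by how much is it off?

Distance(D, U) = 18.2 — off by 8.10.

H = (0.00, 0.00) ✓; H.y = 0.00, L.y = 0.00 ✓; |HL| = 28.70 ✓; ∠(ZL, LH) = 90.00° ✓; |ZL| = 9.300 ✓; bearing(Z→D) − bearing(Z→L) = 126.0° ✓; |ZD| = 9.300 ✓; ∠(ZD, DU) = 90.00° ✓; |DU| = 26.30 ✗.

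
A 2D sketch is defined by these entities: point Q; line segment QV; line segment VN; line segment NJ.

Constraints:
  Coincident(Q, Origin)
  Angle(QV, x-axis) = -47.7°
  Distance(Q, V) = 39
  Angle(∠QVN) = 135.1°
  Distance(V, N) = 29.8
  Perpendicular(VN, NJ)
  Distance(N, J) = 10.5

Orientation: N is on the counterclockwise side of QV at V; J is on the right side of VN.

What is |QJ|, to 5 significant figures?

68.876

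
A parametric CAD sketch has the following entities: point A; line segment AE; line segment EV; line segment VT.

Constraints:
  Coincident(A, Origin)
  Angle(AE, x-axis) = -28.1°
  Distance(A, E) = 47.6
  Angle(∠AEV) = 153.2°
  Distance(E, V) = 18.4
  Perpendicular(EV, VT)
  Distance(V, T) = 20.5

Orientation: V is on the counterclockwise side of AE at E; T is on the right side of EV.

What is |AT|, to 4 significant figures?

73.95

∠AEV = 153.2°, so EV runs at -28.1° + (180° − 153.2°) = -1.300° from the x-axis; with |EV| = 18.4, V = E + 18.4·(cos -1.300°, sin -1.300°) = (60.38, -22.84). The perpendicularity gives VT at right angles to EV; with |VT| = 20.5 on the right of EV, T = V + 20.5·(-0.02269, -0.9997) = (59.92, -43.33). Then |AT| = |T − A| = 73.95.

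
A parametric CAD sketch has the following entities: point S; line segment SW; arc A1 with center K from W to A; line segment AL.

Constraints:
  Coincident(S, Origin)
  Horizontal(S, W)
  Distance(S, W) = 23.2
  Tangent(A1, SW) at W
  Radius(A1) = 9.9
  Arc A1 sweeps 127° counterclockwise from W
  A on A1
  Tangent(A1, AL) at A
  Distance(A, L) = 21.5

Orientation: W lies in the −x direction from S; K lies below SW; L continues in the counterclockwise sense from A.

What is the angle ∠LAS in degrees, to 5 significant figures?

80.012°

S is at the origin; S and W share the same y with |SW| = 23.2 and W on the −x side, so W = (-23.200, 0.0000). Tangency of A1 to SW means the radius KW is perpendicular to SW, so K = W + (0, -9.9) = (-23.200, -9.9000). On A1, W sits at bearing 90° from K; a 127° counterclockwise sweep puts A at bearing 217°, so A = K + 9.9·(cos 217°, sin 217°) = (-31.106, -15.858). Tangency of A1 to AL means the radius KA is perpendicular to AL, so AL runs along (−sin 217°, cos 217°); with |AL| = 21.5, L = (-18.167, -33.029). Then cos ∠LAS = AL·AS / (|AL||AS|), giving 80.012°.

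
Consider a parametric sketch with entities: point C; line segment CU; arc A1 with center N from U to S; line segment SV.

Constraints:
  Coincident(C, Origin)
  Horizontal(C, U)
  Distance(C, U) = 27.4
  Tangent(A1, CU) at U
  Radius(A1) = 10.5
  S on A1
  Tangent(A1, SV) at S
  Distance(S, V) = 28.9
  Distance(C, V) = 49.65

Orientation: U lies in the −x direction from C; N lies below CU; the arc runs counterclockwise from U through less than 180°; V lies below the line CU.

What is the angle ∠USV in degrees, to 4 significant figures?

125.2°

C is at the origin; C and U share the same y with |CU| = 27.4 and U on the −x side, so U = (-27.40, 0.000). Tangency of A1 to CU means the radius NU is perpendicular to CU, so N = U + (0, -10.5) = (-27.40, -10.50). Since NS ⟂ SV (tangency), |NV| = √(10.5² + 28.9²) = 30.75 regardless of where S sits on A1. So V lies on both circle(C, 49.65) and circle(N, 30.75); the below-CU intersection is V = (-27.64, -41.25). S is the foot of the tangent from V: S = (-37.30, -14.01).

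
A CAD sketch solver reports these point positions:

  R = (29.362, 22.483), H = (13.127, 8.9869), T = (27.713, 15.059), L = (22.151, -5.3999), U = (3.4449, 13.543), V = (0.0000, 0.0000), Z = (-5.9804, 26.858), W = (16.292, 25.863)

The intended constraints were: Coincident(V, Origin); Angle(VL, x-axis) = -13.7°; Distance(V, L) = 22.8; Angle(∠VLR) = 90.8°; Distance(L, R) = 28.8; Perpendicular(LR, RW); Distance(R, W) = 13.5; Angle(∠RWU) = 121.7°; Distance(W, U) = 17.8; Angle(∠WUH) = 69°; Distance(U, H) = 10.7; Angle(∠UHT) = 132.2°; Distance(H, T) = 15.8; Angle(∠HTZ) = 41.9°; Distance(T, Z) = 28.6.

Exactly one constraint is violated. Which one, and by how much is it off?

Distance(T, Z) = 28.6 — off by 7.10.

V = (0.00, 0.00) ✓; VL at -13.70° ✓; |VL| = 22.80 ✓; ∠VLR = 90.80° ✓; |LR| = 28.80 ✓; ∠(LR, RW) = 90.00° ✓; |RW| = 13.50 ✓; ∠RWU = 121.7° ✓; |WU| = 17.80 ✓; ∠WUH = 69.00° ✓; |UH| = 10.70 ✓; ∠UHT = 132.2° ✓; |HT| = 15.80 ✓; ∠HTZ = 41.90° ✓; |TZ| = 35.70 ✗.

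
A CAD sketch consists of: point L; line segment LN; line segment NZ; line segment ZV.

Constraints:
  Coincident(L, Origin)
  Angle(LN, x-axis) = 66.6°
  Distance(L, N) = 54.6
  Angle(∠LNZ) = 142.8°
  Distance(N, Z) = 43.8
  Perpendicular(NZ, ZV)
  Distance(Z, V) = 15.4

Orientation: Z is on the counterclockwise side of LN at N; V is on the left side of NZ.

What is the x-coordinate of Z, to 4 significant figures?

11.24

L is at the origin; LN runs at 66.6° with length 54.6, so N = 54.6·(cos 66.6°, sin 66.6°) = (21.68, 50.11). ∠LNZ = 142.8°, so NZ runs at 66.6° + (180° − 142.8°) = 103.8° from the x-axis; with |NZ| = 43.8, Z = N + 43.8·(cos 103.8°, sin 103.8°) = (11.24, 92.65). So Z.x = 11.24.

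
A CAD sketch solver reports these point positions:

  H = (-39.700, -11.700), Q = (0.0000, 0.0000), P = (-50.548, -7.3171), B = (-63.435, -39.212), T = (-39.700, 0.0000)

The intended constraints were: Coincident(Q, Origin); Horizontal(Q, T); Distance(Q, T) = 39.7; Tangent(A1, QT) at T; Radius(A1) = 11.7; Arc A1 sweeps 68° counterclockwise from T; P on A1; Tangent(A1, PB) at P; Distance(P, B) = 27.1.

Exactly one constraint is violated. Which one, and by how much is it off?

Distance(P, B) = 27.1 — off by 7.30.

Q = (0.00, 0.00) ✓; Q.y = 0.00, T.y = 0.00 ✓; |QT| = 39.70 ✓; ∠(HT, TQ) = 90.00° ✓; |HT| = 11.70 ✓; bearing(H→P) − bearing(H→T) = 68.00° ✓; |HP| = 11.70 ✓; ∠(HP, PB) = 90.00° ✓; |PB| = 34.40 ✗.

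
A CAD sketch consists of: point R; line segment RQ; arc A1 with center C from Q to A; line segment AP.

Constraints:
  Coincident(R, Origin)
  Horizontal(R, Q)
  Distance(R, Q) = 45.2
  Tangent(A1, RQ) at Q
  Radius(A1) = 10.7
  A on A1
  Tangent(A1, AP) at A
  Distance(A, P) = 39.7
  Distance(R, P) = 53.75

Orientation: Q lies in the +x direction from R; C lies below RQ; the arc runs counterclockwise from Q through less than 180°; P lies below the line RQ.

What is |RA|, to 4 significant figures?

35.75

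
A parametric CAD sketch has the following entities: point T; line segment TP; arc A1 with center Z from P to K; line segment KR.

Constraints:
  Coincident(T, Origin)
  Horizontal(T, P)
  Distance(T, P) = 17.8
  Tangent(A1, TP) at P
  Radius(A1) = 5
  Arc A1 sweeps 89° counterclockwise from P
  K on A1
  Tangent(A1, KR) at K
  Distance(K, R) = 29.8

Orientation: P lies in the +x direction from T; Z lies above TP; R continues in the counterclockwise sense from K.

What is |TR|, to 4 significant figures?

41.81

T is at the origin; TP is horizontal with |TP| = 17.8 and P on the +x side, so P = (17.80, 0.000). Since A1 is tangent to TP there, ZP ⟂ TP, so Z = P + (0, 5) = (17.80, 5.000). On A1, P sits at bearing -90° from Z; an 89° counterclockwise sweep puts K at bearing -1°, so K = Z + 5.0·(cos -1°, sin -1°) = (22.80, 4.913). A1 meets KR tangentially, so ZK is at right angles to KR, so KR runs along (−sin -1°, cos -1°); with |KR| = 29.8, R = (23.32, 34.71). Then |TR| = |R − T| = 41.81.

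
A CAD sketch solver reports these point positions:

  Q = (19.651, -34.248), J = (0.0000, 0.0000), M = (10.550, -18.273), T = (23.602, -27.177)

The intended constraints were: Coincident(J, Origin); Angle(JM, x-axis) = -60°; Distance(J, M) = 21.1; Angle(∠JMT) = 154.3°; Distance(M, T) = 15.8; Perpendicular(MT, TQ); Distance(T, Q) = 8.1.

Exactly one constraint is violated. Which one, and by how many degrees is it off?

Perpendicular(MT, TQ) — off by 5.11°.

J = (0.00, 0.00) ✓; JM at -60.00° ✓; |JM| = 21.10 ✓; ∠JMT = 154.3° ✓; |MT| = 15.80 ✓; ∠(MT, TQ) = 84.89° ✗; |TQ| = 8.100 ✓.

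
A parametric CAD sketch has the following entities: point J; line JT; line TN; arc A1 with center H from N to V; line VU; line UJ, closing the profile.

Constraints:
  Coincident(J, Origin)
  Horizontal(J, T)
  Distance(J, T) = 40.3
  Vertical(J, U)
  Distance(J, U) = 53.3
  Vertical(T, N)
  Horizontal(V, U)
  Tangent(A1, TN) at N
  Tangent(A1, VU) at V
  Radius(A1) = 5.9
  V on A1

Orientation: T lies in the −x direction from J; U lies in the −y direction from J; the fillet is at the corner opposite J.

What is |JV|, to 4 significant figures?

63.44

J is at the origin; J and T share the same y with |JT| = 40.3 and T on the −x side, so T = (-40.30, 0.000). JU is vertical with |JU| = 53.3 and U on the −y side, so U = (0.000, -53.30). The virtual corner opposite J is at (-40.30, -53.30). A1 meets TN tangentially, so HN is at right angles to TN and tangency of A1 to VU means the radius HV is perpendicular to VU, with radius 5.9, so the center H sits 5.9 in from both sides at H = (-34.40, -47.40). That places the tangent points at N = (-40.30, -47.40) on TN and V = (-34.40, -53.30) on VU. Then |JV| = |V − J| = 63.44.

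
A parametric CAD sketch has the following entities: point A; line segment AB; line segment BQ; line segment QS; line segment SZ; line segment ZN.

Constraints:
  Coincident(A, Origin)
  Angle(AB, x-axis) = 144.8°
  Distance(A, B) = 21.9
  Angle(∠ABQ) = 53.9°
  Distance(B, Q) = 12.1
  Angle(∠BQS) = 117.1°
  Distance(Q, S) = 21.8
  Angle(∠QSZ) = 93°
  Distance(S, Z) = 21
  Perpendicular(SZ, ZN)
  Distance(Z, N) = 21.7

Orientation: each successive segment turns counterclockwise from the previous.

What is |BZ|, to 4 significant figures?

30.19

A is at the origin; AB runs at 144.8° with length 21.9, so B = (-17.90, 12.62). ∠ABQ = 53.9° gives BQ at -89.10° from the x-axis; with |BQ| = 12.1, Q = (-17.71, 0.5254). ∠BQS = 117.1° gives QS at -26.20° from the x-axis; with |QS| = 21.8, S = (1.855, -9.099). ∠QSZ = 93.0° gives SZ at 60.80° from the x-axis; with |SZ| = 21.0, Z = (12.10, 9.232). Then |BZ| = |Z − B| = 30.19.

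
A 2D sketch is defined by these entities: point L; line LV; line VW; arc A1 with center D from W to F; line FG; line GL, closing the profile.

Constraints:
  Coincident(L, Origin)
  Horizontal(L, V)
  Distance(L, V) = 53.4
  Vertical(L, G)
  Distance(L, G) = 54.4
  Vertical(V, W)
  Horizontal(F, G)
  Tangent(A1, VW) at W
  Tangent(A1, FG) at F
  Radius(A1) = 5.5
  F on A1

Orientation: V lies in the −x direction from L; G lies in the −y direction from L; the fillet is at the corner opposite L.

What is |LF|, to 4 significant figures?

72.48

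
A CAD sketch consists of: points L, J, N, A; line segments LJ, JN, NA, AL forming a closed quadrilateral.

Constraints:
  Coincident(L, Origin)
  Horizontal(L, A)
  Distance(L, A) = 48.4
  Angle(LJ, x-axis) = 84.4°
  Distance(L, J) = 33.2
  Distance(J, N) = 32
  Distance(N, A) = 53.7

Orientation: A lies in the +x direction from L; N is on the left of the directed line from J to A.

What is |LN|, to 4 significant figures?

58.76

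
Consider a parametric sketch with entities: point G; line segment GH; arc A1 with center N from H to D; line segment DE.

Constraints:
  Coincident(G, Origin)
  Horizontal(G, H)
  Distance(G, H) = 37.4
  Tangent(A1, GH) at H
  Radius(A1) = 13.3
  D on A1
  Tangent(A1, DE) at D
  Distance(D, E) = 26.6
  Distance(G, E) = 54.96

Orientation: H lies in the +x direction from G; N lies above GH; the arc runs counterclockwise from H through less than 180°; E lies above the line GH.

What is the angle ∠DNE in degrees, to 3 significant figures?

63.4°

Checks: |GH| = 37.40 ✓; |ND| = 13.30 ✓; ∠(ND, DE) = 90.00° ✓; |DE| = 26.60 ✓; |GE| = 54.96 ✓.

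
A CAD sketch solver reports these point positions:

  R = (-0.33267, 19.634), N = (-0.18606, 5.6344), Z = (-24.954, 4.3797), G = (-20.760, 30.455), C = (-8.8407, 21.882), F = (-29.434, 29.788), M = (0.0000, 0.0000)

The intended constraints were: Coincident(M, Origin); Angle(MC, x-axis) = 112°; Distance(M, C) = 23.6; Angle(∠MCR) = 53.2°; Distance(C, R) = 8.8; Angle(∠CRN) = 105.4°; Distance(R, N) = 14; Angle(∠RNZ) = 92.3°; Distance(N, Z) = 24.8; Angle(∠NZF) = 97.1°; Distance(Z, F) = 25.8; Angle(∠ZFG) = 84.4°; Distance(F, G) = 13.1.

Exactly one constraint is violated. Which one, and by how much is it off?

Distance(F, G) = 13.1 — off by 4.40.

M = (0.00, 0.00) ✓; MC at 112.0° ✓; |MC| = 23.60 ✓; ∠MCR = 53.20° ✓; |CR| = 8.800 ✓; ∠CRN = 105.4° ✓; |RN| = 14.00 ✓; ∠RNZ = 92.30° ✓; |NZ| = 24.80 ✓; ∠NZF = 97.10° ✓; |ZF| = 25.80 ✓; ∠ZFG = 84.40° ✓; |FG| = 8.700 ✗.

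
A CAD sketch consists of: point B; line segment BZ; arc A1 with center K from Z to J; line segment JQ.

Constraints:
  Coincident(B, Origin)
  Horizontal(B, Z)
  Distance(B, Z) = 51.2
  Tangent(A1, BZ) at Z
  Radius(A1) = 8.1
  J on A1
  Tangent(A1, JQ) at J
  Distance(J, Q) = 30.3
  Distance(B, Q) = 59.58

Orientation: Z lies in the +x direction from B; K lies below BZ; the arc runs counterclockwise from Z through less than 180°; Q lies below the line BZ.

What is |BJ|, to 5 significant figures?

43.976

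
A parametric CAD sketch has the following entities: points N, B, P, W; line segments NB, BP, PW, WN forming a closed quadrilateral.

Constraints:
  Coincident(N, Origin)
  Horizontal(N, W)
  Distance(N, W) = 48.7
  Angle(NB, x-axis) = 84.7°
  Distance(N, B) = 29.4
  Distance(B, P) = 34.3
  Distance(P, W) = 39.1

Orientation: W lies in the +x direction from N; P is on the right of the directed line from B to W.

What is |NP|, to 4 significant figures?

10.73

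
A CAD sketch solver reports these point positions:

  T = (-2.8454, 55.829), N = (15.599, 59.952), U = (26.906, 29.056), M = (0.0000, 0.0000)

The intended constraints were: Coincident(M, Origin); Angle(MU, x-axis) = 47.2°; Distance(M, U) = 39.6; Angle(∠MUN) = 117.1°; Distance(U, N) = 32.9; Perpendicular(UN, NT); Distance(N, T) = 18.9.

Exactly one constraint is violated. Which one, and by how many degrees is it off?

Perpendicular(UN, NT) — off by 7.50°.

M = (0.00, 0.00) ✓; MU at 47.20° ✓; |MU| = 39.60 ✓; ∠MUN = 117.1° ✓; |UN| = 32.90 ✓; ∠(UN, NT) = 82.50° ✗; |NT| = 18.90 ✓.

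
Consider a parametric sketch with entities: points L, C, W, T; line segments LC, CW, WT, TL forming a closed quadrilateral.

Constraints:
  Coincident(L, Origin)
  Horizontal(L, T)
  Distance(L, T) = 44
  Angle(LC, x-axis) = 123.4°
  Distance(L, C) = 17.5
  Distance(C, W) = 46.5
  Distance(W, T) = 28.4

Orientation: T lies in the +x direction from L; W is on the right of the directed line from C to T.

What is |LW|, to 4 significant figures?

29.48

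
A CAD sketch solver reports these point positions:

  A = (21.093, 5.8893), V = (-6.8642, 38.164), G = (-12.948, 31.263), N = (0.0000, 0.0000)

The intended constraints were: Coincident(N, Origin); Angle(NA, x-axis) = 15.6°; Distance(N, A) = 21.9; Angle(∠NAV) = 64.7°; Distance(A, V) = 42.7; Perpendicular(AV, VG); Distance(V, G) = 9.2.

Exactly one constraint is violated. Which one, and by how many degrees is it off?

Perpendicular(AV, VG) — off by 7.70°.

N = (0.00, 0.00) ✓; NA at 15.60° ✓; |NA| = 21.90 ✓; ∠NAV = 64.70° ✓; |AV| = 42.70 ✓; ∠(AV, VG) = 97.70° ✗; |VG| = 9.200 ✓.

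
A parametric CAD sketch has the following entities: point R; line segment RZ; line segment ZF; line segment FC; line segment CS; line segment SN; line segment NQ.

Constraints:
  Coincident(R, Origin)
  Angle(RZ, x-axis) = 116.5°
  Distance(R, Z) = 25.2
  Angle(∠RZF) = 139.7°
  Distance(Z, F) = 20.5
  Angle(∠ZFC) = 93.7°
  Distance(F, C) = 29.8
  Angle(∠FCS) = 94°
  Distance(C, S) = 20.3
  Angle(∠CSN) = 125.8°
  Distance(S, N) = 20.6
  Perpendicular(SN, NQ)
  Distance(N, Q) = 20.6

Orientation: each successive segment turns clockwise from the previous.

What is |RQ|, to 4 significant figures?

25.78

R is at the origin; RZ runs at 116.5° with length 25.2, so Z = (-11.24, 22.55). ∠RZF = 139.7° gives ZF at 76.20° from the x-axis; with |ZF| = 20.5, F = (-6.354, 42.46). ∠ZFC = 93.7° gives FC at -10.10° from the x-axis; with |FC| = 29.8, C = (22.98, 37.23). ∠FCS = 94.0° gives CS at -96.10° from the x-axis; with |CS| = 20.3, S = (20.83, 17.05). ∠CSN = 125.8° gives SN at -150.3° from the x-axis; with |SN| = 20.6, N = (2.933, 6.843). SN is perpendicular to NQ, so NQ runs at 119.7°; with |NQ| = 20.6, Q = (-7.273, 24.74). Then |RQ| = |Q − R| = 25.78.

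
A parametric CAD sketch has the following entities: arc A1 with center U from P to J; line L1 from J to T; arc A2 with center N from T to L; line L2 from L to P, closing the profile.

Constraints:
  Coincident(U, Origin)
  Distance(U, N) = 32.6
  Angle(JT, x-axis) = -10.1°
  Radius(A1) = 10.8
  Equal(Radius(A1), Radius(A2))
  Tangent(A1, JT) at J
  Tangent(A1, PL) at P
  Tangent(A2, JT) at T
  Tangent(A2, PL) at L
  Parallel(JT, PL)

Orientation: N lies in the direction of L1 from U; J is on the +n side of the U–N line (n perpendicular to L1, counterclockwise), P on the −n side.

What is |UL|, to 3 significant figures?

34.3

Tangency of A1 to both parallel lines with radius 10.8 puts J and P at U ± 10.8·n: J = (1.89, 10.6), P = (-1.89, -10.6). Equal radii place T and L the same way about N: T = N + 10.8·n = (34.0, 4.92), L = N − 10.8·n = (30.2, -16.3). Then |UL| = |L − U| = 34.3.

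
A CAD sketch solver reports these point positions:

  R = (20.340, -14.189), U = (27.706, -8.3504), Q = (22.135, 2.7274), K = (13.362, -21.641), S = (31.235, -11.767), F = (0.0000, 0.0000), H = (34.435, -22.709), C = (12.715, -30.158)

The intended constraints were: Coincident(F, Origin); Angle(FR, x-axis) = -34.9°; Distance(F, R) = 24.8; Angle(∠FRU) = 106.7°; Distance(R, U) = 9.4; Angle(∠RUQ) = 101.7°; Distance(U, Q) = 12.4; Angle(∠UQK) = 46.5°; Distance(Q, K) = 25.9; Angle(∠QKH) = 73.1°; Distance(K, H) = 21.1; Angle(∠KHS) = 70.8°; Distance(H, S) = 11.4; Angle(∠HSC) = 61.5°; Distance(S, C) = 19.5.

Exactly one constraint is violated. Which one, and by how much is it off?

Distance(S, C) = 19.5 — off by 6.60.

F = (0.00, 0.00) ✓; FR at -34.90° ✓; |FR| = 24.80 ✓; ∠FRU = 106.7° ✓; |RU| = 9.399 ✓; ∠RUQ = 101.7° ✓; |UQ| = 12.40 ✓; ∠UQK = 46.50° ✓; |QK| = 25.90 ✓; ∠QKH = 73.10° ✓; |KH| = 21.10 ✓; ∠KHS = 70.80° ✓; |HS| = 11.40 ✓; ∠HSC = 61.50° ✓; |SC| = 26.10 ✗.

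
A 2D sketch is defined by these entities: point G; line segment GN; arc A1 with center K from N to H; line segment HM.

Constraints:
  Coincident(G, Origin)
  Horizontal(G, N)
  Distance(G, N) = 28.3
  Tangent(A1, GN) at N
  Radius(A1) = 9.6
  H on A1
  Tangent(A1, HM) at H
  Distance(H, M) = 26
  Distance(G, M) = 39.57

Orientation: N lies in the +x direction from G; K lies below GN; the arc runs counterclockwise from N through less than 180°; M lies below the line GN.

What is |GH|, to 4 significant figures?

20.89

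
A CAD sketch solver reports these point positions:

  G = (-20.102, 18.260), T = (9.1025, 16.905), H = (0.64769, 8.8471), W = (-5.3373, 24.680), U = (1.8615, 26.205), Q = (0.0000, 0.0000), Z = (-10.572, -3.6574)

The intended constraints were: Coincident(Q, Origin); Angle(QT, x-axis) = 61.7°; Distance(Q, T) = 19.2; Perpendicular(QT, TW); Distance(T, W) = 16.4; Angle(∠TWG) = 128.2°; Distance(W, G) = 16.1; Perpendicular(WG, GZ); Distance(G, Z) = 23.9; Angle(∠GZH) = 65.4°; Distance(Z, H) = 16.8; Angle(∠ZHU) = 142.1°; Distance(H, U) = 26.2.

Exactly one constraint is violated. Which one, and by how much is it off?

Distance(H, U) = 26.2 — off by 8.80.

Q = (0.00, 0.00) ✓; QT at 61.70° ✓; |QT| = 19.20 ✓; ∠(QT, TW) = 90.00° ✓; |TW| = 16.40 ✓; ∠TWG = 128.2° ✓; |WG| = 16.10 ✓; ∠(WG, GZ) = 90.00° ✓; |GZ| = 23.90 ✓; ∠GZH = 65.40° ✓; |ZH| = 16.80 ✓; ∠ZHU = 142.1° ✓; |HU| = 17.40 ✗.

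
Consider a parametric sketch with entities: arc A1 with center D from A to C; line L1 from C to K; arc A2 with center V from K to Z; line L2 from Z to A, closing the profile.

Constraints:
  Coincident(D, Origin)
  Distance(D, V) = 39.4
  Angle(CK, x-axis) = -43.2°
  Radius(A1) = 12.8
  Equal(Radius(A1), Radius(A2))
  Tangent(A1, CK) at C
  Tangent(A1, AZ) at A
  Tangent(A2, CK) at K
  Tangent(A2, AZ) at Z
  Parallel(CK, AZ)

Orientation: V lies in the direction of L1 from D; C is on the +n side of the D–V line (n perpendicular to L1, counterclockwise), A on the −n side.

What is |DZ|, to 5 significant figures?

41.427

The slot axis is L1's direction at -43.2°, so u = (cos -43.2°, sin -43.2°) = (0.72897, -0.68455) and n = (−sin -43.2°, cos -43.2°) = (0.68455, 0.72897). D is at the origin and V lies 39.4 along u from D, so V = 39.4·u = (28.721, -26.971). Tangency of A1 to both parallel lines with radius 12.8 puts C and A at D ± 12.8·n: C = (8.7622, 9.3308), A = (-8.7622, -9.3308). Equal radii place K and Z the same way about V: K = V + 12.8·n = (37.484, -17.640), Z = V − 12.8·n = (19.959, -36.302). Then |DZ| = |Z − D| = 41.427.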